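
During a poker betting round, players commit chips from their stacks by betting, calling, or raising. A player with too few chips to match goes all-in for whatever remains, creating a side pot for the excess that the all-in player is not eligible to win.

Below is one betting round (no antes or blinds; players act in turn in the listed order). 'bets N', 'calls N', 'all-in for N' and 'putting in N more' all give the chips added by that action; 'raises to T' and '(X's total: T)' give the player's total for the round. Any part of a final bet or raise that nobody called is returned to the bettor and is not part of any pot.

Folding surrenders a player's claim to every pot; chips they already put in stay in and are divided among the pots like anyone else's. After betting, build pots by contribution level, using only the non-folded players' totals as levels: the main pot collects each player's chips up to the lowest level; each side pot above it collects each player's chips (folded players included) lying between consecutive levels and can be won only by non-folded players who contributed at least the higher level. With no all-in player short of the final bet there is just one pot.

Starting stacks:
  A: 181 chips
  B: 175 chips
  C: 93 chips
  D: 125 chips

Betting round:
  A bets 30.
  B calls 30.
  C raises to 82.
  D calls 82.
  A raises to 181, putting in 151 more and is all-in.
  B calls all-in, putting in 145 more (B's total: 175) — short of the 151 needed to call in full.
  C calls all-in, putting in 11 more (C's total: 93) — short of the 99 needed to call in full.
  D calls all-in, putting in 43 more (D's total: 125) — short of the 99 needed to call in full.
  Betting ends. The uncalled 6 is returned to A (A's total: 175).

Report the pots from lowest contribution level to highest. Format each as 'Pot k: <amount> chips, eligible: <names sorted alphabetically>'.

Pot 1: 372 chips, eligible: A, B, C, D
Pot 2: 96 chips, eligible: A, B, D
Pot 3: 100 chips, eligible: A, B

Derivation:
Contributions (after 6 returned to A): A=175, B=175, C=93, D=125
Pot levels (distinct totals of non-folded players): 93, 125, 175
Layer 1-93: 93 each from A, B, C, D = 93*4 = 372 chips; eligible A, B, C, D
Layer 94-125: 32 each from A, B, D = 32*3 = 96 chips; eligible A, B, D
Layer 126-175: 50 each from A, B = 50*2 = 100 chips; eligible A, B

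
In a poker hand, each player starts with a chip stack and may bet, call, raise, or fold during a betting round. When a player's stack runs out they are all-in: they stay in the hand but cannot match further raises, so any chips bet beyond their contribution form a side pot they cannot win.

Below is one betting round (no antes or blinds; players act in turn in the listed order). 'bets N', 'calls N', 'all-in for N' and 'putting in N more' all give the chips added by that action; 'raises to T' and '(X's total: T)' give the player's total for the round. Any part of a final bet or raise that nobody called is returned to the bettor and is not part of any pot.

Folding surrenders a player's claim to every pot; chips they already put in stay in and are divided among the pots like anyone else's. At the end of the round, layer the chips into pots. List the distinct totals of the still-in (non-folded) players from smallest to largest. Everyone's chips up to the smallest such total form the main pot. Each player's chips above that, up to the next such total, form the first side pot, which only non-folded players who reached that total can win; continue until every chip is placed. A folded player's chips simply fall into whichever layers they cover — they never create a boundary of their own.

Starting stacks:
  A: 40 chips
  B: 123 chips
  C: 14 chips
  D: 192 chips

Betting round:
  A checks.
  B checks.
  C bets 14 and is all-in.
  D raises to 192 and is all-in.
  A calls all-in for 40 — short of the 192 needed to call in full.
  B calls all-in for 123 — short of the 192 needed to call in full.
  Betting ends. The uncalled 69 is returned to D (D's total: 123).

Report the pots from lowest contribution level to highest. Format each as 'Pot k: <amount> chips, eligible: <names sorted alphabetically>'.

Pot 1: 56 chips, eligible: A, B, C, D
Pot 2: 78 chips, eligible: A, B, D
Pot 3: 166 chips, eligible: B, D

Derivation:
Contributions (after 69 returned to D): A=40, B=123, C=14, D=123
Pot levels (distinct totals of non-folded players): 14, 40, 123
Layer 1-14: 14 each from A, B, C, D = 14*4 = 56 chips; eligible A, B, C, D
Layer 15-40: 26 each from A, B, D = 26*3 = 78 chips; eligible A, B, D
Layer 41-123: 83 each from B, D = 83*2 = 166 chips; eligible B, D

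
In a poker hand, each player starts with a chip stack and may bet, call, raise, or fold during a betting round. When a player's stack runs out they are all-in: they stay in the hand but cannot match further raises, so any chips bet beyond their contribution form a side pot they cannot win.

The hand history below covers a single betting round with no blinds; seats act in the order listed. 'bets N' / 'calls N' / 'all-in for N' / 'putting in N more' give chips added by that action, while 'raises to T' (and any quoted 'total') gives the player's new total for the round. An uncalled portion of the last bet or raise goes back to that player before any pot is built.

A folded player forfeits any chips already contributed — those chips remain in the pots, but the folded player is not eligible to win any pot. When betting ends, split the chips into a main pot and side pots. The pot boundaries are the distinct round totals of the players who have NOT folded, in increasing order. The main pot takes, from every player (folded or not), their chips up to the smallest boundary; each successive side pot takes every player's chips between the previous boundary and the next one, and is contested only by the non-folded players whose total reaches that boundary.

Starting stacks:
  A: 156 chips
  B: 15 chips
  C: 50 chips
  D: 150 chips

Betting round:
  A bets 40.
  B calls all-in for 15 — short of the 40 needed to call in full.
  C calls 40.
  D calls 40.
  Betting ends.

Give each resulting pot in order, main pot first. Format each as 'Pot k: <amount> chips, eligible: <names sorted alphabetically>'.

Pot 1: 60 chips, eligible: A, B, C, D
Pot 2: 75 chips, eligible: A, C, D

Derivation:
Contributions: A=40, B=15, C=40, D=40
Pot levels (distinct totals of non-folded players): 15, 40
Layer 1-15: 15 each from A, B, C, D = 15*4 = 60 chips; eligible A, B, C, D
Layer 16-40: 25 each from A, C, D = 25*3 = 75 chips; eligible A, C, D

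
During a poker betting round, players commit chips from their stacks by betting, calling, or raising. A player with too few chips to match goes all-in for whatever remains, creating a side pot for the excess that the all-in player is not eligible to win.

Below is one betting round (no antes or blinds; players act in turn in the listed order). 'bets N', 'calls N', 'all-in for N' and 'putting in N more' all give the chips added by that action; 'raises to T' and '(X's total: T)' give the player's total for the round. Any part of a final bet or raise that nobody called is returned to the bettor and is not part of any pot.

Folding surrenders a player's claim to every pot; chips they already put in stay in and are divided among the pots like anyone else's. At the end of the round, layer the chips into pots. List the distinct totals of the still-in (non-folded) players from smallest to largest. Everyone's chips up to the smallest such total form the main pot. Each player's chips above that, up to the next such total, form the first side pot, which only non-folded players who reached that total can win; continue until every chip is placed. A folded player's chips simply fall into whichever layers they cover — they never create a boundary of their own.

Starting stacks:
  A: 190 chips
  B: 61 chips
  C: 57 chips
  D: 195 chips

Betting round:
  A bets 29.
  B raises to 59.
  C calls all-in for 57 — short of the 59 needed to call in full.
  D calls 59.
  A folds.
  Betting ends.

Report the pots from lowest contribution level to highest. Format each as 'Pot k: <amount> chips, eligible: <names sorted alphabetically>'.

Contributions: A=29, B=59, C=57, D=59
Folded: A
Pot levels (distinct totals of non-folded players): 57, 59
Layer 1-57: A 29 + B 57 + C 57 + D 57 = 200 chips; eligible B, C, D
Layer 58-59: 2 each from B, D = 2*2 = 4 chips; eligible B, D

Pot 1: 200 chips, eligible: B, C, D
Pot 2: 4 chips, eligible: B, D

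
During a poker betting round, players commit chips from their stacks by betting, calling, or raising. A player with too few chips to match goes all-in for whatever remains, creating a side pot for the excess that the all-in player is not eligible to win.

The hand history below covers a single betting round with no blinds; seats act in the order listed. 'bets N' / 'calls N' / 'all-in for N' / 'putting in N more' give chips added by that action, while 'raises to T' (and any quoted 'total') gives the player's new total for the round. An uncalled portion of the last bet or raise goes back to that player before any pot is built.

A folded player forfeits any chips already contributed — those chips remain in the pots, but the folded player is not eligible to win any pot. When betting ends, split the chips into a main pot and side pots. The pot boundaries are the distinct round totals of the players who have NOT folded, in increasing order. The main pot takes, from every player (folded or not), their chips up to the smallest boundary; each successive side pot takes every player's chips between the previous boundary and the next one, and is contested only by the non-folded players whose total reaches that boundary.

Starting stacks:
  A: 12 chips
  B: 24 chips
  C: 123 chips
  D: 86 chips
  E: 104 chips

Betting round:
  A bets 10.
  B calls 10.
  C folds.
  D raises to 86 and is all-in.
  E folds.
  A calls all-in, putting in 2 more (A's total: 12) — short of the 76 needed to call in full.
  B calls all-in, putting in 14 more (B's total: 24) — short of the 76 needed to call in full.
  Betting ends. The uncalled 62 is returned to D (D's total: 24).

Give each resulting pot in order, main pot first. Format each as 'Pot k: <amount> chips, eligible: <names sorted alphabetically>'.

Pot 1: 36 chips, eligible: A, B, D
Pot 2: 24 chips, eligible: B, D

Derivation:
Contributions (after 62 returned to D): A=12, B=24, D=24
Folded: C, E
Pot levels (distinct totals of non-folded players): 12, 24
Layer 1-12: 12 each from A, B, D = 12*3 = 36 chips; eligible A, B, D
Layer 13-24: 12 each from B, D = 12*2 = 24 chips; eligible B, D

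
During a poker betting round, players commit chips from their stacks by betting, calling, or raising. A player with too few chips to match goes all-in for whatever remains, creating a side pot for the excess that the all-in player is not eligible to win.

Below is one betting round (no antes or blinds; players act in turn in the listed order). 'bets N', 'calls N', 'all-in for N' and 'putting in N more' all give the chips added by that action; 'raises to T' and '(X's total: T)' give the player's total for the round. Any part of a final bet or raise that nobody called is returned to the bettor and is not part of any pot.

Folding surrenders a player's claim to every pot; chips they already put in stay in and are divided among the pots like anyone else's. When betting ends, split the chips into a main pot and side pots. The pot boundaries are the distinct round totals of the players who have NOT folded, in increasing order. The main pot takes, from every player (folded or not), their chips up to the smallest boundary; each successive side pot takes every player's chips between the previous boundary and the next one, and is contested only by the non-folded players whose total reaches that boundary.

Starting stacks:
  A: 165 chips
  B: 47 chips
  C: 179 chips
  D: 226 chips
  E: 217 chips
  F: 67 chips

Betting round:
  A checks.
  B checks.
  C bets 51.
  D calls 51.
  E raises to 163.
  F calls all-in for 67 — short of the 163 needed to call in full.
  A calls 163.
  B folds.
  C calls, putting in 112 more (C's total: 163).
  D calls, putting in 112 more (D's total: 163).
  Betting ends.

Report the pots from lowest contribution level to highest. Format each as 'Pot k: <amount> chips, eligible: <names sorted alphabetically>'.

Pot 1: 335 chips, eligible: A, C, D, E, F
Pot 2: 384 chips, eligible: A, C, D, E

Derivation:
Contributions: A=163, C=163, D=163, E=163, F=67
Folded: B
Pot levels (distinct totals of non-folded players): 67, 163
Layer 1-67: 67 each from A, C, D, E, F = 67*5 = 335 chips; eligible A, C, D, E, F
Layer 68-163: 96 each from A, C, D, E = 96*4 = 384 chips; eligible A, C, D, E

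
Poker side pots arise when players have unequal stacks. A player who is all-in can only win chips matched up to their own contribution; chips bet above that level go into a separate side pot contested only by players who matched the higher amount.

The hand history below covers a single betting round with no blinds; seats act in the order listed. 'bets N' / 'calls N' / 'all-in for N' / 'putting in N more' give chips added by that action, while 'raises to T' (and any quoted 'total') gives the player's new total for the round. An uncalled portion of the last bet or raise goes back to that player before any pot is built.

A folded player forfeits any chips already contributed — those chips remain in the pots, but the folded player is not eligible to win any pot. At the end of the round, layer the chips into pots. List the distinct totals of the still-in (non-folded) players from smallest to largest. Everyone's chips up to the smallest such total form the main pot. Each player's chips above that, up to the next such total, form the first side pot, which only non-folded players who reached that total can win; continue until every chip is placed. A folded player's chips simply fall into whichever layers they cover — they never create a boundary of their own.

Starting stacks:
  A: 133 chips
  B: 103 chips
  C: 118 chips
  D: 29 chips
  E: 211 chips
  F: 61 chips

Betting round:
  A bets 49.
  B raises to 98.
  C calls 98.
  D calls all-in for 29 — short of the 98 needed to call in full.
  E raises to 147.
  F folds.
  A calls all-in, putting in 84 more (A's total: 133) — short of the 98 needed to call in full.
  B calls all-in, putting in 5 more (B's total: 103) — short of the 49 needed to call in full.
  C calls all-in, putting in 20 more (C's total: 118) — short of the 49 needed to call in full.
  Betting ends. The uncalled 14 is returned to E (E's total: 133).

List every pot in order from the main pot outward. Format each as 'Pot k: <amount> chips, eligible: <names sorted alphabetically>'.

Pot 1: 145 chips, eligible: A, B, C, D, E
Pot 2: 296 chips, eligible: A, B, C, E
Pot 3: 45 chips, eligible: A, C, E
Pot 4: 30 chips, eligible: A, E

Derivation:
Contributions (after 14 returned to E): A=133, B=103, C=118, D=29, E=133
Folded: F
Pot levels (distinct totals of non-folded players): 29, 103, 118, 133
Layer 1-29: 29 each from A, B, C, D, E = 29*5 = 145 chips; eligible A, B, C, D, E
Layer 30-103: 74 each from A, B, C, E = 74*4 = 296 chips; eligible A, B, C, E
Layer 104-118: 15 each from A, C, E = 15*3 = 45 chips; eligible A, C, E
Layer 119-133: 15 each from A, E = 15*2 = 30 chips; eligible A, E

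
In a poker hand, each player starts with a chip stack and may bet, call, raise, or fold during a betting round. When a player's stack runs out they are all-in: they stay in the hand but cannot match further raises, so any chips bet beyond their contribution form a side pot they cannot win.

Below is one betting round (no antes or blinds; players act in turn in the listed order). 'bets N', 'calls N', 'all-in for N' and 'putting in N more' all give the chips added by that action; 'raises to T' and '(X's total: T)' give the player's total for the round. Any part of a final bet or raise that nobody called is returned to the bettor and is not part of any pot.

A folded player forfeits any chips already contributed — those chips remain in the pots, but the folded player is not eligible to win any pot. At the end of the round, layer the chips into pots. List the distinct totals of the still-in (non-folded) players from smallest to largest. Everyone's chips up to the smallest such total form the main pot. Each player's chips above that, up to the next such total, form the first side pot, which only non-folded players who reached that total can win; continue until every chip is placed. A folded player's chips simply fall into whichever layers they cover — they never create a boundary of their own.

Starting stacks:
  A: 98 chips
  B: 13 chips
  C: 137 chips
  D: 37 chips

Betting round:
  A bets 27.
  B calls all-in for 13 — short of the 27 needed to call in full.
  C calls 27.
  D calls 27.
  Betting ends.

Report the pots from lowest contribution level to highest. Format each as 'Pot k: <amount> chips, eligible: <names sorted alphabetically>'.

Pot 1: 52 chips, eligible: A, B, C, D
Pot 2: 42 chips, eligible: A, C, D

Derivation:
Contributions: A=27, B=13, C=27, D=27
Pot levels (distinct totals of non-folded players): 13, 27
Layer 1-13: 13 each from A, B, C, D = 13*4 = 52 chips; eligible A, B, C, D
Layer 14-27: 14 each from A, C, D = 14*3 = 42 chips; eligible A, C, D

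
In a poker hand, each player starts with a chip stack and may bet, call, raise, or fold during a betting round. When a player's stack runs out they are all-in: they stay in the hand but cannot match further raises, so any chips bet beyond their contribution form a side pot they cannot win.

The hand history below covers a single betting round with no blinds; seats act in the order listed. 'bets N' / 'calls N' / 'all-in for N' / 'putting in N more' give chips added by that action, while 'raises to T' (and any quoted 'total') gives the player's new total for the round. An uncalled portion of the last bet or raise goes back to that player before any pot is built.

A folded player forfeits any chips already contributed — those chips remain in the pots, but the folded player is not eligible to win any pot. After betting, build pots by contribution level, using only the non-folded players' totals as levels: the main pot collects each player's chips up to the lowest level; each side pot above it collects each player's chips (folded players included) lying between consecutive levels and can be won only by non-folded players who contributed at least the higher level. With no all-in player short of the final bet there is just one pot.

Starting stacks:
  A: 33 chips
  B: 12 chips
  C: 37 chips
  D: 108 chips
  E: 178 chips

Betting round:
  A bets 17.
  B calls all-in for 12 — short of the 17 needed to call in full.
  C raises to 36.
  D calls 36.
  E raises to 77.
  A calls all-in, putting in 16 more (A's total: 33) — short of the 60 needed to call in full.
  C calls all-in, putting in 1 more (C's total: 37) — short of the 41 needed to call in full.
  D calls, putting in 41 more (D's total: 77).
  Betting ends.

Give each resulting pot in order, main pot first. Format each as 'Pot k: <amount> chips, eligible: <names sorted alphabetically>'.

Pot 1: 60 chips, eligible: A, B, C, D, E
Pot 2: 84 chips, eligible: A, C, D, E
Pot 3: 12 chips, eligible: C, D, E
Pot 4: 80 chips, eligible: D, E

Derivation:
Contributions: A=33, B=12, C=37, D=77, E=77
Pot levels (distinct totals of non-folded players): 12, 33, 37, 77
Layer 1-12: 12 each from A, B, C, D, E = 12*5 = 60 chips; eligible A, B, C, D, E
Layer 13-33: 21 each from A, C, D, E = 21*4 = 84 chips; eligible A, C, D, E
Layer 34-37: 4 each from C, D, E = 4*3 = 12 chips; eligible C, D, E
Layer 38-77: 40 each from D, E = 40*2 = 80 chips; eligible D, E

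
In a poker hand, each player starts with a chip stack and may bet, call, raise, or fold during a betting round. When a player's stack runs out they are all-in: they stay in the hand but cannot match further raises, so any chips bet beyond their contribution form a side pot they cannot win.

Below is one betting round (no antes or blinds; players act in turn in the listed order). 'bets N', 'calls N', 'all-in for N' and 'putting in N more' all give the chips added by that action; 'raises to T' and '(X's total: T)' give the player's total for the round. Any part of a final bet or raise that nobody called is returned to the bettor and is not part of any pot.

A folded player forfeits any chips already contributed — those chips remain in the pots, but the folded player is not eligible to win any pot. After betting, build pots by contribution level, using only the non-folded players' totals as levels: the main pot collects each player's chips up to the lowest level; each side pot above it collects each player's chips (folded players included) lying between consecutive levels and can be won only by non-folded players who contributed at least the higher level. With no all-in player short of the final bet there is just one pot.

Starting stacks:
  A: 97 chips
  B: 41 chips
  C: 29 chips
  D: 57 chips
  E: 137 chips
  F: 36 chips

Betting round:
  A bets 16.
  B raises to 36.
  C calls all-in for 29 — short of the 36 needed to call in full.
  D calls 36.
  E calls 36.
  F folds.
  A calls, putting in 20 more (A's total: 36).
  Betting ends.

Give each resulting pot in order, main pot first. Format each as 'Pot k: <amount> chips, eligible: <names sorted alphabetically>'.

Pot 1: 145 chips, eligible: A, B, C, D, E
Pot 2: 28 chips, eligible: A, B, D, E

Derivation:
Contributions: A=36, B=36, C=29, D=36, E=36
Folded: F
Pot levels (distinct totals of non-folded players): 29, 36
Layer 1-29: 29 each from A, B, C, D, E = 29*5 = 145 chips; eligible A, B, C, D, E
Layer 30-36: 7 each from A, B, D, E = 7*4 = 28 chips; eligible A, B, D, E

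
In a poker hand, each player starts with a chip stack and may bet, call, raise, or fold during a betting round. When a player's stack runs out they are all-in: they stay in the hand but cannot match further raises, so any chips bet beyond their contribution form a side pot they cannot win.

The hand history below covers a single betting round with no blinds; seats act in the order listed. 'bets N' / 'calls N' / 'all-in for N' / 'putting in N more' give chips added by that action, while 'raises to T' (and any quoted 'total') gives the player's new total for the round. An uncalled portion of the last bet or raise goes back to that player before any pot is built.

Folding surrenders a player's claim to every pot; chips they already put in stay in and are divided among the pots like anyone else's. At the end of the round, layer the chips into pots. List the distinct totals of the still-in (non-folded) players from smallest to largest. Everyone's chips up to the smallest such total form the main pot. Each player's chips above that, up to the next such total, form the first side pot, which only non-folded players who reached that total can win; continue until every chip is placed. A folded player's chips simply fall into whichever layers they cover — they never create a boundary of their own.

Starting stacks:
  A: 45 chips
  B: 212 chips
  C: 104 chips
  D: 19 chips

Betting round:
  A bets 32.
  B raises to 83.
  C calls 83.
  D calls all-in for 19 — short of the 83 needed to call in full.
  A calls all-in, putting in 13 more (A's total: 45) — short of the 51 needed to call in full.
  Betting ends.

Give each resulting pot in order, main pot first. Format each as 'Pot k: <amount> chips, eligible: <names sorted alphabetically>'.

Pot 1: 76 chips, eligible: A, B, C, D
Pot 2: 78 chips, eligible: A, B, C
Pot 3: 76 chips, eligible: B, C

Derivation:
Contributions: A=45, B=83, C=83, D=19
Pot levels (distinct totals of non-folded players): 19, 45, 83
Layer 1-19: 19 each from A, B, C, D = 19*4 = 76 chips; eligible A, B, C, D
Layer 20-45: 26 each from A, B, C = 26*3 = 78 chips; eligible A, B, C
Layer 46-83: 38 each from B, C = 38*2 = 76 chips; eligible B, C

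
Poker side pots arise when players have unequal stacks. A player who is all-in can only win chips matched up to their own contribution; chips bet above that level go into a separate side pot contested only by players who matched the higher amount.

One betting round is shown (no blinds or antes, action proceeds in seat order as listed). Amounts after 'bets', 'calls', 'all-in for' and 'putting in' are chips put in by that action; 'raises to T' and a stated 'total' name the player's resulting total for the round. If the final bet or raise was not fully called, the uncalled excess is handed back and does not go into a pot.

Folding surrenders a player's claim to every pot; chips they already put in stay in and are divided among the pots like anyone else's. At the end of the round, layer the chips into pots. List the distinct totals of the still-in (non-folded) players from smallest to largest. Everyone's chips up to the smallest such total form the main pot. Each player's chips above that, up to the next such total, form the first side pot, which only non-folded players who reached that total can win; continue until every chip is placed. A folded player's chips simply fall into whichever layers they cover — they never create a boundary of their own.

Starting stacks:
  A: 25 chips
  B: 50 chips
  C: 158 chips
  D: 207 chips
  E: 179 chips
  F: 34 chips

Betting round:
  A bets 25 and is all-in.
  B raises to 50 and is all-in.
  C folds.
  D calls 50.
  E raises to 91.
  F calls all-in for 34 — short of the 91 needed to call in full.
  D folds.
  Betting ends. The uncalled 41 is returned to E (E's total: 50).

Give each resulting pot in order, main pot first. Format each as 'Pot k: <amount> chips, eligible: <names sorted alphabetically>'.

Pot 1: 125 chips, eligible: A, B, E, F
Pot 2: 36 chips, eligible: B, E, F
Pot 3: 48 chips, eligible: B, E

Derivation:
Contributions (after 41 returned to E): A=25, B=50, D=50, E=50, F=34
Folded: C, D
Pot levels (distinct totals of non-folded players): 25, 34, 50
Layer 1-25: 25 each from A, B, D, E, F = 25*5 = 125 chips; eligible A, B, E, F
Layer 26-34: 9 each from B, D, E, F = 9*4 = 36 chips; eligible B, E, F
Layer 35-50: 16 each from B, D, E = 16*3 = 48 chips; eligible B, E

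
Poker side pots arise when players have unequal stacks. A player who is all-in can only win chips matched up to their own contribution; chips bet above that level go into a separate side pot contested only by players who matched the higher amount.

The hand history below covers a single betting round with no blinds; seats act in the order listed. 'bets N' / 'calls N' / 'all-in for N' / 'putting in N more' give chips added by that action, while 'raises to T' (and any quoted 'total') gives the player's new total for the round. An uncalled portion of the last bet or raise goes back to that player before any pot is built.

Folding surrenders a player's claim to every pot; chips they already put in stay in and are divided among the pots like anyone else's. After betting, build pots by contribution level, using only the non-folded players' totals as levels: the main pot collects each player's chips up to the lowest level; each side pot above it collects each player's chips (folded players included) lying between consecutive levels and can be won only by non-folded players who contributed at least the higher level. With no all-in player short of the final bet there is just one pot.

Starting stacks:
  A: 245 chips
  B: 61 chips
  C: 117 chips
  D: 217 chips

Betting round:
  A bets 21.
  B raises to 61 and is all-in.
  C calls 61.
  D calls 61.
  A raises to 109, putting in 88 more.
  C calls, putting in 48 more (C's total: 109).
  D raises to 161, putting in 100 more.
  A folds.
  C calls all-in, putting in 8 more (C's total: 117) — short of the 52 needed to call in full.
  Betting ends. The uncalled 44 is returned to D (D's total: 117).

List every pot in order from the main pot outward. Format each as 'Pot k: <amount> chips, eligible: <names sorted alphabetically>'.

Pot 1: 244 chips, eligible: B, C, D
Pot 2: 160 chips, eligible: C, D

Derivation:
Contributions (after 44 returned to D): A=109, B=61, C=117, D=117
Folded: A
Pot levels (distinct totals of non-folded players): 61, 117
Layer 1-61: 61 each from A, B, C, D = 61*4 = 244 chips; eligible B, C, D
Layer 62-117: A 48 + C 56 + D 56 = 160 chips; eligible C, D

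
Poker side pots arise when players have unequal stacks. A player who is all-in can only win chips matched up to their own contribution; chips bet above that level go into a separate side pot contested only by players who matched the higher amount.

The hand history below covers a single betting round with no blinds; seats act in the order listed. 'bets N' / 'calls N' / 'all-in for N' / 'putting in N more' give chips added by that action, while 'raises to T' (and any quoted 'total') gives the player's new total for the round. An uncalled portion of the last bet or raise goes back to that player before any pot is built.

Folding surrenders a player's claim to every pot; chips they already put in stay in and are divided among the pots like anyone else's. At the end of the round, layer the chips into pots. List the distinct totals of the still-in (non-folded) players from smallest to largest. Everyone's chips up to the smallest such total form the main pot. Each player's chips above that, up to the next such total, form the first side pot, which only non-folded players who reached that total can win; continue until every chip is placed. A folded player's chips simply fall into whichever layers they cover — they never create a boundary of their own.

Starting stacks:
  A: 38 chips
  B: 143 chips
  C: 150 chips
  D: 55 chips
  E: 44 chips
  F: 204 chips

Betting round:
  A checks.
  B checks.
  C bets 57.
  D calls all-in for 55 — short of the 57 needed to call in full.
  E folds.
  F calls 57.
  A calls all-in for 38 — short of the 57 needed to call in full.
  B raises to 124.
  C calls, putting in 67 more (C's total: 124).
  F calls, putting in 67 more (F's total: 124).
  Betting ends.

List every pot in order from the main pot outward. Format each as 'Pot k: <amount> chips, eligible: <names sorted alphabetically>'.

Pot 1: 190 chips, eligible: A, B, C, D, F
Pot 2: 68 chips, eligible: B, C, D, F
Pot 3: 207 chips, eligible: B, C, F

Derivation:
Contributions: A=38, B=124, C=124, D=55, F=124
Folded: E
Pot levels (distinct totals of non-folded players): 38, 55, 124
Layer 1-38: 38 each from A, B, C, D, F = 38*5 = 190 chips; eligible A, B, C, D, F
Layer 39-55: 17 each from B, C, D, F = 17*4 = 68 chips; eligible B, C, D, F
Layer 56-124: 69 each from B, C, F = 69*3 = 207 chips; eligible B, C, F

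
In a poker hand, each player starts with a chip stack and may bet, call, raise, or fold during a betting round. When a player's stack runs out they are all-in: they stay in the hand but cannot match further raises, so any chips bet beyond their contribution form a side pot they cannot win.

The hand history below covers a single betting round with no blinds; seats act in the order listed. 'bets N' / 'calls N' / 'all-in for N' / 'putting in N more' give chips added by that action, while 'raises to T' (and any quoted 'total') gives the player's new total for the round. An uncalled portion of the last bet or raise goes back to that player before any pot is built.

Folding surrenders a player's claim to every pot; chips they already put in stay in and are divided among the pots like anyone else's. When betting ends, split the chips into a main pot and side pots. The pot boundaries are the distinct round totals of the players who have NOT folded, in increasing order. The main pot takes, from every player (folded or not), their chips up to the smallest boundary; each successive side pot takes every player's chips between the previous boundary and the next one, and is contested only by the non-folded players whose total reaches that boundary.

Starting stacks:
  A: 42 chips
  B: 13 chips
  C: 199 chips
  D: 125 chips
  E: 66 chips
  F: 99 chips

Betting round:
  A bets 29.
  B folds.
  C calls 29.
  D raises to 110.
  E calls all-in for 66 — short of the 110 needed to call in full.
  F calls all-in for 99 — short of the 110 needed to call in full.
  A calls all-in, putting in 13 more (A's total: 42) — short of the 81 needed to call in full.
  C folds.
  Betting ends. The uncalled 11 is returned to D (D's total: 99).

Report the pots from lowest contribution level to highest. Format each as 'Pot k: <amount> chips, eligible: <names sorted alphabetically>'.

Contributions (after 11 returned to D): A=42, C=29, D=99, E=66, F=99
Folded: B, C
Pot levels (distinct totals of non-folded players): 42, 66, 99
Layer 1-42: A 42 + C 29 + D 42 + E 42 + F 42 = 197 chips; eligible A, D, E, F
Layer 43-66: 24 each from D, E, F = 24*3 = 72 chips; eligible D, E, F
Layer 67-99: 33 each from D, F = 33*2 = 66 chips; eligible D, F

Pot 1: 197 chips, eligible: A, D, E, F
Pot 2: 72 chips, eligible: D, E, F
Pot 3: 66 chips, eligible: D, F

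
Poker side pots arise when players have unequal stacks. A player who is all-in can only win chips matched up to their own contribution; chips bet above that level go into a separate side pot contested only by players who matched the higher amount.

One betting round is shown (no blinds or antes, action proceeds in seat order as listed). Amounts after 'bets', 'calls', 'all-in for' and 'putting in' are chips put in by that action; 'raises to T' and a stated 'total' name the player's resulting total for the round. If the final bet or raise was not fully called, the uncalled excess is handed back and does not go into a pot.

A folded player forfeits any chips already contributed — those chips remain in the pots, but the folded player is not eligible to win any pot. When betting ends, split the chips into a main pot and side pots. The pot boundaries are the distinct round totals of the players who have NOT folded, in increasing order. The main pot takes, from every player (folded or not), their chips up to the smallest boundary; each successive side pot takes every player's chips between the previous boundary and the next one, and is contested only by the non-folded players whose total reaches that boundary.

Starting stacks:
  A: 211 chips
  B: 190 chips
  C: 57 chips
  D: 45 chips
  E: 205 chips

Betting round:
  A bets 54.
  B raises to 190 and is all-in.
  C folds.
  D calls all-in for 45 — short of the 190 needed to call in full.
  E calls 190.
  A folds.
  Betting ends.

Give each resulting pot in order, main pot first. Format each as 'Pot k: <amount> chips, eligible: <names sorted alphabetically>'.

Pot 1: 180 chips, eligible: B, D, E
Pot 2: 299 chips, eligible: B, E

Derivation:
Contributions: A=54, B=190, D=45, E=190
Folded: A, C
Pot levels (distinct totals of non-folded players): 45, 190
Layer 1-45: 45 each from A, B, D, E = 45*4 = 180 chips; eligible B, D, E
Layer 46-190: A 9 + B 145 + E 145 = 299 chips; eligible B, E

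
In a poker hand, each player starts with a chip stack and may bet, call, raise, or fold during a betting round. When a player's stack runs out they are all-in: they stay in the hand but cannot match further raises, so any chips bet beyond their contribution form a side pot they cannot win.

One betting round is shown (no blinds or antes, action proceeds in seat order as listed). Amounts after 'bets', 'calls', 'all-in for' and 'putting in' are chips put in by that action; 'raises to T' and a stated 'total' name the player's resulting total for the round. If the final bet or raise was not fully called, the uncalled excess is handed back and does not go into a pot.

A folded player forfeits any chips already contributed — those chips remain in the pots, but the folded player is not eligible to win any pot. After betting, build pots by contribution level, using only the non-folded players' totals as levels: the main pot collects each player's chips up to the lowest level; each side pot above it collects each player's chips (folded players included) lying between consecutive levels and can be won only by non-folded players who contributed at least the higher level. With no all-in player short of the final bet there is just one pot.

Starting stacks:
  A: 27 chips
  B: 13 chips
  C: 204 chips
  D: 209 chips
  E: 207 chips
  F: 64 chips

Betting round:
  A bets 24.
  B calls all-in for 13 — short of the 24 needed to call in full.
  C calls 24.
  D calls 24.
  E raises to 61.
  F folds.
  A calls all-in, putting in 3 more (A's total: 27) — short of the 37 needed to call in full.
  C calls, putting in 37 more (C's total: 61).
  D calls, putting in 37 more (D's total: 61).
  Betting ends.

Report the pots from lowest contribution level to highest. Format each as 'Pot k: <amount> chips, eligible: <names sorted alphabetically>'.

Pot 1: 65 chips, eligible: A, B, C, D, E
Pot 2: 56 chips, eligible: A, C, D, E
Pot 3: 102 chips, eligible: C, D, E

Derivation:
Contributions: A=27, B=13, C=61, D=61, E=61
Folded: F
Pot levels (distinct totals of non-folded players): 13, 27, 61
Layer 1-13: 13 each from A, B, C, D, E = 13*5 = 65 chips; eligible A, B, C, D, E
Layer 14-27: 14 each from A, C, D, E = 14*4 = 56 chips; eligible A, C, D, E
Layer 28-61: 34 each from C, D, E = 34*3 = 102 chips; eligible C, D, E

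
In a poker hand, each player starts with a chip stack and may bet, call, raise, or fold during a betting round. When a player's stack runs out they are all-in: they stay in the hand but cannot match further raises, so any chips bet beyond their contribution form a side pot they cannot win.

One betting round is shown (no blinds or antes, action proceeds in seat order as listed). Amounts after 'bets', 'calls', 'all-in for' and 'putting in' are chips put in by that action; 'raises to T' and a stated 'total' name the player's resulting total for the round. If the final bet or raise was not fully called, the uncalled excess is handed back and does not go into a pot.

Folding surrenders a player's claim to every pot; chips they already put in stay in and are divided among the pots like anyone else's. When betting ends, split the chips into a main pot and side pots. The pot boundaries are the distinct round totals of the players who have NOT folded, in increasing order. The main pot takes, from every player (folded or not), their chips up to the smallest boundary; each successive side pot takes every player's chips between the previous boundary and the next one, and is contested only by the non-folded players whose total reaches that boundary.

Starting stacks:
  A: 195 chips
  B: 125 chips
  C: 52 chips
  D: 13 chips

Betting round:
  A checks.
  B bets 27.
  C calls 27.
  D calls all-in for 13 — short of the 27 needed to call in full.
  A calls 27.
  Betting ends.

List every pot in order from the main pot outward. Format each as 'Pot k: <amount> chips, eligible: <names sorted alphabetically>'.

Pot 1: 52 chips, eligible: A, B, C, D
Pot 2: 42 chips, eligible: A, B, C

Derivation:
Contributions: A=27, B=27, C=27, D=13
Pot levels (distinct totals of non-folded players): 13, 27
Layer 1-13: 13 each from A, B, C, D = 13*4 = 52 chips; eligible A, B, C, D
Layer 14-27: 14 each from A, B, C = 14*3 = 42 chips; eligible A, B, C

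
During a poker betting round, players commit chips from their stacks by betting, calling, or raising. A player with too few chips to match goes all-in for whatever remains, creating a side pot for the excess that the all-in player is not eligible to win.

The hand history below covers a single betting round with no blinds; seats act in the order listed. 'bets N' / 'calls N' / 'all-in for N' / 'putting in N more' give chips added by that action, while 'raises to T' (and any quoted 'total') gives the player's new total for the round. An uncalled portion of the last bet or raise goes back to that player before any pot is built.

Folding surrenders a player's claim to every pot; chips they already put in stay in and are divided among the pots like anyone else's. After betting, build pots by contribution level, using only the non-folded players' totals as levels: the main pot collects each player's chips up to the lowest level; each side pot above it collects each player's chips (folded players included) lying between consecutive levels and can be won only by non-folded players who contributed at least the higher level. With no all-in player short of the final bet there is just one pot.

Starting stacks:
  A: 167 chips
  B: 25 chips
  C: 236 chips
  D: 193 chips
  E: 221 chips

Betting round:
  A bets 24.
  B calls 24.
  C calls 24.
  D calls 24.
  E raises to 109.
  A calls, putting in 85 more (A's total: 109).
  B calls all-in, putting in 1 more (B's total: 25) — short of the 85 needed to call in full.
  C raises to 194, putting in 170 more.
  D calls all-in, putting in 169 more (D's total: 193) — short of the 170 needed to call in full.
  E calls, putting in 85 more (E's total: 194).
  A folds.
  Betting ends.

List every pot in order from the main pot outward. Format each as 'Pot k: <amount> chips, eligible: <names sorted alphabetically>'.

Pot 1: 125 chips, eligible: B, C, D, E
Pot 2: 588 chips, eligible: C, D, E
Pot 3: 2 chips, eligible: C, E

Derivation:
Contributions: A=109, B=25, C=194, D=193, E=194
Folded: A
Pot levels (distinct totals of non-folded players): 25, 193, 194
Layer 1-25: 25 each from A, B, C, D, E = 25*5 = 125 chips; eligible B, C, D, E
Layer 26-193: A 84 + C 168 + D 168 + E 168 = 588 chips; eligible C, D, E
Layer 194-194: 1 each from C, E = 1*2 = 2 chips; eligible C, E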